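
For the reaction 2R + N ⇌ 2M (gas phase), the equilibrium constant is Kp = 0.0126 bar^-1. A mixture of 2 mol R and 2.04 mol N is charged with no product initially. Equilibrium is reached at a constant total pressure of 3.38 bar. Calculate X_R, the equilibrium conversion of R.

X = 0.126

Let X = conversion of R (basis 2 mol R); extent of reaction ξ = X.
Mole table: n_R = 2 − 2X; n_N = 2.04 − X; n_M = 2X.
Total moles n_T = 4.04 − X.
Mole fractions y_i = n_i/n_T; Kp = p_M^2 / (p_R^2 p_N) with p_i = y_i·P.
This yields a degree-3 equation in X; solving on (0,1), X = 0.126.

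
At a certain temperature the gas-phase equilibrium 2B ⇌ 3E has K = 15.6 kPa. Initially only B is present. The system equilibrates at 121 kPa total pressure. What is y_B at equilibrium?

Take 1 mol B as basis and let X be its fractional conversion, so ξ = 0.5X.
Moles: n_B = 1 − X; n_E = 1.5X.
n_T = Σnᵢ = 1 + 0.5X.
Mole fractions y_i = n_i/n_T; K = p_E^3 / (p_B^2) with p_i = y_i·P.
Substituting and setting equal to 15.6 kPa gives a polynomial in X; the root in (0,1) is X = 0.282.
Then n_B = 0.718, n_T = 1.14, so y_B = 0.629.

y_B = 0.629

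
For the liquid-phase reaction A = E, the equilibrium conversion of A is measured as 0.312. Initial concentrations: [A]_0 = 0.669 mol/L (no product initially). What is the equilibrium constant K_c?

K_c = 0.453

Let X = conversion of A.
Concentrations: [A] = 0.669 − 0.669X; [E] = 0.669X.
At X = 0.312: [A] = 0.46, [E] = 0.209.
K_c = [E] / ([A]) = 0.453.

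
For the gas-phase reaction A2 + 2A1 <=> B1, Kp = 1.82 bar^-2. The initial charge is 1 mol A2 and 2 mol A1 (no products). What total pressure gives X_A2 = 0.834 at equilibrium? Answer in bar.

Let X = conversion of A2 (basis 1 mol A2); extent of reaction ξ = X.
Species balance: n_A2 = 1 − X; n_A1 = 2 − 2X; n_B1 = X.
Total moles n_T = 3 − 2X.
Kp = p_B1 / (p_A2 p_A1^2) with p_i = (n_i/n_T)·P.
At X = 0.834: the mole-fraction product g(X) = Π y_i^ν_i = 80.87. Since Kp = g(X)·P^{-2}, P = (g/Kp)^(1/2) = (80.87/1.82)^(1/2) = 6.67 bar.

P = 6.67 bar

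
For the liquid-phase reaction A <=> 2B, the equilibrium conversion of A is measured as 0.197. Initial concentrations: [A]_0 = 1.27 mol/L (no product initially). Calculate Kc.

Kc = 0.246 mol/L

Let X = conversion of A.
Concentrations: [A] = 1.27 − 1.27X; [B] = 2.54X.
At X = 0.197: [A] = 1.02, [B] = 0.5.
Kc = [B]^2 / ([A]) = 0.246 mol/L.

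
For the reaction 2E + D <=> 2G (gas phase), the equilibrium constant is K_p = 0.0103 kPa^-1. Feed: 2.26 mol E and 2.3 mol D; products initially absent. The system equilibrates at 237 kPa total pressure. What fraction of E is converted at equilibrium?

X = 0.507

Basis: 2.26 mol E initially; let X = conversion of E. Extent ξ = 1.13X.
Moles: n_E = 2.26 − 2.26X; n_D = 2.3 − 1.13X; n_G = 2.26X.
n_T = Σnᵢ = 4.56 − 1.13X.
With p_i = (n_i/n_T)P, K_p = p_G^2 / (p_E^2 p_D).
Setting this equal to 0.0103 kPa^-1 and taking the physical root (0 < X < 1) gives X = 0.507.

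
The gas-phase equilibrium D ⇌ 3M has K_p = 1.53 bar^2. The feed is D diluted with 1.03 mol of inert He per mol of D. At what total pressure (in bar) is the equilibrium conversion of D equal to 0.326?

Take 1 mol D as basis and let X be its fractional conversion, so ξ = X.
Species balance: n_D = 1 − X; n_M = 3X; n_I = 1.03 (inert).
n_T = Σnᵢ = 2.03 + 2X.
K_p = p_M^3 / (p_D) with p_i = (n_i/n_T)·P.
At X = 0.326: the mole-fraction product g(X) = Π y_i^ν_i = 0.1929. Since K_p = g(X)·P^{2}, P = (K_p/g)^(1/2) = (1.53/0.1929)^(1/2) = 2.82 bar.

P = 2.82 bar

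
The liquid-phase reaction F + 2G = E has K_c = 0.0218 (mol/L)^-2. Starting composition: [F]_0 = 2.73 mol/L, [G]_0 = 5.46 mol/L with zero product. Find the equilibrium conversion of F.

X = 0.262

Let X = conversion of F; extent ξ = 2.73·X mol/L.
Concentrations: [F] = 2.73 − 2.73X; [G] = 5.46 − 5.46X; [E] = 2.73X.
K_c = [E] / ([F] [G]^2).
Setting equal to 0.0218 and solving for X on (0,1) gives X = 0.262.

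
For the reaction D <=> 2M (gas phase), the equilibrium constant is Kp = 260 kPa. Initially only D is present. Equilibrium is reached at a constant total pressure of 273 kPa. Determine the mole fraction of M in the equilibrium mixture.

y_M = 0.610

Let X = conversion of D (basis 1 mol D); extent of reaction ξ = X.
Mole table: n_D = 1 − X; n_M = 2X.
n_T = Σnᵢ = 1 + X.
With p_i = (n_i/n_T)P, Kp = p_M^2 / (p_D).
Equating to 260 kPa and solving on 0 < X < 1: X = 0.439.
Then n_M = 0.877, n_T = 1.44, so y_M = 0.610.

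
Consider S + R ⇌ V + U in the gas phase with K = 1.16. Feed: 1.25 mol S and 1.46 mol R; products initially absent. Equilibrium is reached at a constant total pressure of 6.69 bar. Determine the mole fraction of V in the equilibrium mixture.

Take 1.25 mol S as basis and let X be its fractional conversion, so ξ = 1.25X.
Mole table: n_S = 1.25 − 1.25X; n_R = 1.46 − 1.25X; n_V = 1.25X; n_U = 1.25X.
Total moles n_T = 2.71 (Δν = 0, constant).
y_i = n_i/n_T, p_i = y_i·P. K = p_V p_U / (p_S p_R).
Setting this equal to 1.16 and taking the physical root (0 < X < 1) gives X = 0.559.
Then n_V = 0.698, n_T = 2.71, so y_V = 0.258.

y_V = 0.258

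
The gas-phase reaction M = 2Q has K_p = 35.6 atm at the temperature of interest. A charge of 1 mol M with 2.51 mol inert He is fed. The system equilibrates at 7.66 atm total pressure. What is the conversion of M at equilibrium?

X = 0.856

Let X = conversion of M (basis 1 mol M); extent of reaction ξ = X.
Mole table: n_M = 1 − X; n_Q = 2X; n_I = 2.51 (inert).
n_T = Σnᵢ = 3.51 + X.
With p_i = (n_i/n_T)P, K_p = p_Q^2 / (p_M).
Equating to 35.6 atm and solving on 0 < X < 1: X = 0.856.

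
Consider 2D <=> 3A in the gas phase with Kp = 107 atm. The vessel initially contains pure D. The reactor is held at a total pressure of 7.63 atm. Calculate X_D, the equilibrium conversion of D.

Basis: 1 mol D initially; let X = conversion of D. Extent ξ = 0.5X.
Mole table: n_D = 1 − X; n_A = 1.5X.
n_T = Σnᵢ = 1 + 0.5X.
With p_i = (n_i/n_T)P, Kp = p_A^3 / (p_D^2).
Setting this equal to 107 atm and taking the physical root (0 < X < 1) gives X = 0.735.

X = 0.735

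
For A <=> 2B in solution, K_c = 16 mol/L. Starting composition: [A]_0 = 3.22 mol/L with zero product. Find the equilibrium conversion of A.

X = 0.655

Let X = conversion of A; extent ξ = 3.22·X mol/L.
Concentrations: [A] = 3.22 − 3.22X; [B] = 6.44X.
K_c = [B]^2 / ([A]).
Setting equal to 16 and solving for X on (0,1) gives X = 0.655.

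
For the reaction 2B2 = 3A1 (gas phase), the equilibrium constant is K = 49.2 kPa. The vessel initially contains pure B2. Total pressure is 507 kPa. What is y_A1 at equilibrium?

Basis: 1 mol B2 initially; let X = conversion of B2. Extent ξ = 0.5X.
Mole table: n_B2 = 1 − X; n_A1 = 1.5X.
Summing: n_T = 1 + 0.5X.
y_i = n_i/n_T, p_i = y_i·P. K = p_A1^3 / (p_B2^2).
Substituting and setting equal to 49.2 kPa gives a polynomial in X; the root in (0,1) is X = 0.261.
Then n_A1 = 0.391, n_T = 1.13, so y_A1 = 0.346.

y_A1 = 0.346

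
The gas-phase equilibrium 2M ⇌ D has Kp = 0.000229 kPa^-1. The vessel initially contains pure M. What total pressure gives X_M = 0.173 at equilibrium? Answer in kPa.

Basis: 1 mol M initially; let X = conversion of M. Extent ξ = 0.5X.
Species balance: n_M = 1 − X; n_D = 0.5X.
n_T = Σnᵢ = 1 − 0.5X.
Kp = p_D / (p_M^2) with p_i = (n_i/n_T)·P.
At X = 0.173: the mole-fraction product g(X) = Π y_i^ν_i = 0.1155. Since Kp = g(X)·P^{-1}, P = (g/Kp)^(1/1) = (0.1155/0.000229)^(1/1) = 505 kPa.

P = 505 kPa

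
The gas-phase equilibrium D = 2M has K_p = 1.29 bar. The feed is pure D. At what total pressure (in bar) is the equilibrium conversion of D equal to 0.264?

P = 4.3 bar

Basis: 1 mol D initially; let X = conversion of D. Extent ξ = X.
Mole table: n_D = 1 − X; n_M = 2X.
n_T = Σnᵢ = 1 + X.
K_p = p_M^2 / (p_D) with p_i = (n_i/n_T)·P.
At X = 0.264: the mole-fraction product g(X) = Π y_i^ν_i = 0.2997. Since K_p = g(X)·P^{1}, P = (K_p/g)^(1/1) = (1.29/0.2997)^(1/1) = 4.3 bar.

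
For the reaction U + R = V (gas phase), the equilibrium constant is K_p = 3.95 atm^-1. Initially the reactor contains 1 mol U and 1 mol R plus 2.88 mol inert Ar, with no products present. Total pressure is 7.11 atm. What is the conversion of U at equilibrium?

X = 0.681

Basis: 1 mol U initially; let X = conversion of U. Extent ξ = X.
At extent ξ: n_U = 1 − X; n_R = 1 − X; n_V = X; n_I = 2.88 (inert).
n_T = Σnᵢ = 4.88 − X.
With p_i = (n_i/n_T)P, K_p = p_V / (p_U p_R).
Equating to 3.95 atm^-1 and solving on 0 < X < 1: X = 0.681.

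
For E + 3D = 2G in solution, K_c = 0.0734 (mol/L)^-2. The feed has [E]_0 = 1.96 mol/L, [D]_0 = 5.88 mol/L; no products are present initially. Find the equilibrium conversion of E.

Let X = conversion of E; extent ξ = 1.96·X mol/L.
Concentrations: [E] = 1.96 − 1.96X; [D] = 5.88 − 5.88X; [G] = 3.92X.
K_c = [G]^2 / ([E] [D]^3).
Solving K_c = 0.0734 for X ∈ (0,1): X = 0.437.

X = 0.437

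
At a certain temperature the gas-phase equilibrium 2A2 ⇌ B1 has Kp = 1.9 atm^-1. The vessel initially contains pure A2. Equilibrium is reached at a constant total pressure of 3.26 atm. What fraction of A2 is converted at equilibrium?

X = 0.803

Let X = conversion of A2 (basis 1 mol A2); extent of reaction ξ = 0.5X.
Mole table: n_A2 = 1 − X; n_B1 = 0.5X.
Summing: n_T = 1 − 0.5X.
Mole fractions y_i = n_i/n_T; Kp = p_B1 / (p_A2^2) with p_i = y_i·P.
Equating to 1.9 atm^-1 and solving on 0 < X < 1: X = 0.803.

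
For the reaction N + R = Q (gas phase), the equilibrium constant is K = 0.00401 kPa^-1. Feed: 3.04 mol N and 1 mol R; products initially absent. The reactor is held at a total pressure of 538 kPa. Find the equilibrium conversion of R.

Let X = conversion of R (basis 1 mol R); extent of reaction ξ = X.
Species balance: n_N = 3.04 − X; n_R = 1 − X; n_Q = X.
Total moles n_T = 4.04 − X.
With p_i = (n_i/n_T)P, K = p_Q / (p_N p_R).
Setting this equal to 0.00401 kPa^-1 and taking the physical root (0 < X < 1) gives X = 0.605.

X = 0.605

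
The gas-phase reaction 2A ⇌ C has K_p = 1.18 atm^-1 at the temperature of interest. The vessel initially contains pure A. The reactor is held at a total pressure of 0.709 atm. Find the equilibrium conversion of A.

X = 0.520

Let X = conversion of A (basis 1 mol A); extent of reaction ξ = 0.5X.
Moles: n_A = 1 − X; n_C = 0.5X.
Total moles n_T = 1 − 0.5X.
Mole fractions y_i = n_i/n_T; K_p = p_C / (p_A^2) with p_i = y_i·P.
Equating to 1.18 atm^-1 and solving on 0 < X < 1: X = 0.520.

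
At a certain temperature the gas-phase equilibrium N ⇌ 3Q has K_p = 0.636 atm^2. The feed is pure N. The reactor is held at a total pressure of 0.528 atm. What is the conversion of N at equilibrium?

X = 0.551

Basis: 1 mol N initially; let X = conversion of N. Extent ξ = X.
Moles: n_N = 1 − X; n_Q = 3X.
Total moles n_T = 1 + 2X.
y_i = n_i/n_T, p_i = y_i·P. K_p = p_Q^3 / (p_N).
This yields a degree-3 equation in X; solving on (0,1), X = 0.551.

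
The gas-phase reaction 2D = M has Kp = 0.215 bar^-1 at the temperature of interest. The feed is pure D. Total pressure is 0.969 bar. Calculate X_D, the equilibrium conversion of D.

X = 0.261

Take 1 mol D as basis and let X be its fractional conversion, so ξ = 0.5X.
Species balance: n_D = 1 − X; n_M = 0.5X.
n_T = Σnᵢ = 1 − 0.5X.
Mole fractions y_i = n_i/n_T; Kp = p_M / (p_D^2) with p_i = y_i·P.
This yields a degree-2 equation in X; solving on (0,1), X = 0.261.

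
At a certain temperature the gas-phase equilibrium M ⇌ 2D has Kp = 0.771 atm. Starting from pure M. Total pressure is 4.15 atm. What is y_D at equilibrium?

Take 1 mol M as basis and let X be its fractional conversion, so ξ = X.
Mole table: n_M = 1 − X; n_D = 2X.
Summing: n_T = 1 + X.
With p_i = (n_i/n_T)P, Kp = p_D^2 / (p_M).
This yields a degree-2 equation in X; solving on (0,1), X = 0.211.
Then n_D = 0.421, n_T = 1.21, so y_D = 0.348.

y_D = 0.348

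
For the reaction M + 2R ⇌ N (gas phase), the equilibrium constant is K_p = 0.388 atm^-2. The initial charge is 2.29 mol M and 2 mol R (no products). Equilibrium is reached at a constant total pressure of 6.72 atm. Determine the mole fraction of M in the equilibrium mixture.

y_M = 0.553

Take 2 mol R as basis and let X be its fractional conversion, so ξ = X.
Species balance: n_M = 2.29 − X; n_R = 2 − 2X; n_N = X.
Summing: n_T = 4.29 − 2X.
y_i = n_i/n_T, p_i = y_i·P. K_p = p_N / (p_M p_R^2).
This yields a degree-3 equation in X; solving on (0,1), X = 0.766.
Then n_M = 1.52, n_T = 2.76, so y_M = 0.553.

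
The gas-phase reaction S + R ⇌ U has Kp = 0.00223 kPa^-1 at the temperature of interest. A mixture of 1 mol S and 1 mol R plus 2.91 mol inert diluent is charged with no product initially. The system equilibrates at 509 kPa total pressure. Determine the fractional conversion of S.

Basis: 1 mol S initially; let X = conversion of S. Extent ξ = X.
At extent ξ: n_S = 1 − X; n_R = 1 − X; n_U = X; n_I = 2.91 (inert).
n_T = Σnᵢ = 4.91 − X.
Mole fractions y_i = n_i/n_T; Kp = p_U / (p_S p_R) with p_i = y_i·P.
Equating to 0.00223 kPa^-1 and solving on 0 < X < 1: X = 0.166.

X = 0.166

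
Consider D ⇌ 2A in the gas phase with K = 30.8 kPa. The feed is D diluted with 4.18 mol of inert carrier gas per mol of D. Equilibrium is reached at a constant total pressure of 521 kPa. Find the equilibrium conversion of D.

X = 0.246

Let X = conversion of D (basis 1 mol D); extent of reaction ξ = X.
Mole table: n_D = 1 − X; n_A = 2X; n_I = 4.18 (inert).
Summing: n_T = 5.18 + X.
y_i = n_i/n_T, p_i = y_i·P. K = p_A^2 / (p_D).
Substituting and setting equal to 30.8 kPa gives a polynomial in X; the root in (0,1) is X = 0.246.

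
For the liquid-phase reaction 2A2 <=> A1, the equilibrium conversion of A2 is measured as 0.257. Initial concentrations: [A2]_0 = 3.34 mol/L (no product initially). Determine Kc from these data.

Kc = 0.0697 L/mol

Let X = conversion of A2.
Concentrations: [A2] = 3.34 − 3.34X; [A1] = 1.67X.
At X = 0.257: [A2] = 2.48, [A1] = 0.429.
Kc = [A1] / ([A2]^2) = 0.0697 L/mol.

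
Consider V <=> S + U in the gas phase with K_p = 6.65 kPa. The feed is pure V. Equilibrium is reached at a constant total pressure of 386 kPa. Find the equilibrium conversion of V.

Let X = conversion of V (basis 1 mol V); extent of reaction ξ = X.
Species balance: n_V = 1 − X; n_S = X; n_U = X.
Total moles n_T = 1 + X.
Mole fractions y_i = n_i/n_T; K_p = p_S p_U / (p_V) with p_i = y_i·P.
This yields a degree-2 equation in X; solving on (0,1), X = 0.130.

X = 0.130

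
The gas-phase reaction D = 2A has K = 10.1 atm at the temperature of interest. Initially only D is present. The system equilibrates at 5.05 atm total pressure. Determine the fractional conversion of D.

X = 0.577

Let X = conversion of D (basis 1 mol D); extent of reaction ξ = X.
Mole table: n_D = 1 − X; n_A = 2X.
Summing: n_T = 1 + X.
y_i = n_i/n_T, p_i = y_i·P. K = p_A^2 / (p_D).
This yields a degree-2 equation in X; solving on (0,1), X = 0.577.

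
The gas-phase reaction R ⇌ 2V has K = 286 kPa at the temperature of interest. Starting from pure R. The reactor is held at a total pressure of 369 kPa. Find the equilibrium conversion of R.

Basis: 1 mol R initially; let X = conversion of R. Extent ξ = X.
Moles: n_R = 1 − X; n_V = 2X.
n_T = Σnᵢ = 1 + X.
y_i = n_i/n_T, p_i = y_i·P. K = p_V^2 / (p_R).
Setting this equal to 286 kPa and taking the physical root (0 < X < 1) gives X = 0.403.

X = 0.403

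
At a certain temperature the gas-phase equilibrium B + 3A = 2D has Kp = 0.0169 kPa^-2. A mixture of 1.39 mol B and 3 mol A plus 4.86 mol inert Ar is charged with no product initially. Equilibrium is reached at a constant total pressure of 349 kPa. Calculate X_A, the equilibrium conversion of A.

Let X = conversion of A (basis 3 mol A); extent of reaction ξ = X.
Species balance: n_B = 1.39 − X; n_A = 3 − 3X; n_D = 2X; n_I = 4.86 (inert).
Summing: n_T = 9.25 − 2X.
With p_i = (n_i/n_T)P, Kp = p_D^2 / (p_B p_A^3).
Setting this equal to 0.0169 kPa^-2 and taking the physical root (0 < X < 1) gives X = 0.828.

X = 0.828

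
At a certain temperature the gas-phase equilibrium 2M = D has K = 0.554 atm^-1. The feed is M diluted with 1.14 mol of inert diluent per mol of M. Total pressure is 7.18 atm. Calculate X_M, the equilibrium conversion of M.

X = 0.622

Let X = conversion of M (basis 1 mol M); extent of reaction ξ = 0.5X.
Moles: n_M = 1 − X; n_D = 0.5X; n_I = 1.14 (inert).
Total moles n_T = 2.14 − 0.5X.
y_i = n_i/n_T, p_i = y_i·P. K = p_D / (p_M^2).
Substituting and setting equal to 0.554 atm^-1 gives a polynomial in X; the root in (0,1) is X = 0.622.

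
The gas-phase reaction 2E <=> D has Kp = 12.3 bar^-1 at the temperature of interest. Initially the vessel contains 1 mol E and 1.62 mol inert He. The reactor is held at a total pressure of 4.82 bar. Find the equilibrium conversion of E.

Let X = conversion of E (basis 1 mol E); extent of reaction ξ = 0.5X.
At extent ξ: n_E = 1 − X; n_D = 0.5X; n_I = 1.62 (inert).
Total moles n_T = 2.62 − 0.5X.
y_i = n_i/n_T, p_i = y_i·P. Kp = p_D / (p_E^2).
Substituting and setting equal to 12.3 bar^-1 gives a polynomial in X; the root in (0,1) is X = 0.873.

X = 0.873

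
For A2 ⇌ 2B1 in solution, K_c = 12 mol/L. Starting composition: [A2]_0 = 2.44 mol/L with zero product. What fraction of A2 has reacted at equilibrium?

Let X = conversion of A2; extent ξ = 2.44·X mol/L.
Concentrations: [A2] = 2.44 − 2.44X; [B1] = 4.88X.
K_c = [B1]^2 / ([A2]).
Solving K_c = 12 for X ∈ (0,1): X = 0.653.

X = 0.653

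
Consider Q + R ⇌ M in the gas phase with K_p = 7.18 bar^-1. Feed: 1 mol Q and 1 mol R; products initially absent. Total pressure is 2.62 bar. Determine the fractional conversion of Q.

X = 0.775

Basis: 1 mol Q initially; let X = conversion of Q. Extent ξ = X.
Mole table: n_Q = 1 − X; n_R = 1 − X; n_M = X.
Summing: n_T = 2 − X.
Mole fractions y_i = n_i/n_T; K_p = p_M / (p_Q p_R) with p_i = y_i·P.
Equating to 7.18 bar^-1 and solving on 0 < X < 1: X = 0.775.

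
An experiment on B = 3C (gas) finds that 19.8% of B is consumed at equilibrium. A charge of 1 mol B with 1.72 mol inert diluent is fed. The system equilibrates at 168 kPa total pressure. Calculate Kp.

Take 1 mol B as basis and let X be its fractional conversion, so ξ = X.
At extent ξ: n_B = 1 − X; n_C = 3X; n_I = 1.72 (inert).
Total moles n_T = 2.72 + 2X.
At X = 0.198: n_B = 0.802, n_C = 0.594, n_T = 3.12.
p_i = (n_i/n_T)·P. Kp = p_C^3 / (p_B) = 760 kPa^2.

Kp = 760 kPa^2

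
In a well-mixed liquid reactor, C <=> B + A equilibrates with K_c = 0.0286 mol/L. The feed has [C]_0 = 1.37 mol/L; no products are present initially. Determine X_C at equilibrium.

Let X = conversion of C; extent ξ = 1.37·X mol/L.
Concentrations: [C] = 1.37 − 1.37X; [B] = 1.37X; [A] = 1.37X.
K_c = [B] [A] / ([C]).
Solving K_c = 0.0286 for X ∈ (0,1): X = 0.134.

X = 0.134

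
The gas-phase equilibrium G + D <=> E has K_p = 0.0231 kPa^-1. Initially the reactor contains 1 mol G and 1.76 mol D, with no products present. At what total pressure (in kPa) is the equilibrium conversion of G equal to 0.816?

P = 395 kPa

Take 1 mol G as basis and let X be its fractional conversion, so ξ = X.
Moles: n_G = 1 − X; n_D = 1.76 − X; n_E = X.
n_T = Σnᵢ = 2.76 − X.
K_p = p_E / (p_G p_D) with p_i = (n_i/n_T)·P.
At X = 0.816: the mole-fraction product g(X) = Π y_i^ν_i = 9.133. Since K_p = g(X)·P^{-1}, P = (g/K_p)^(1/1) = (9.133/0.0231)^(1/1) = 395 kPa.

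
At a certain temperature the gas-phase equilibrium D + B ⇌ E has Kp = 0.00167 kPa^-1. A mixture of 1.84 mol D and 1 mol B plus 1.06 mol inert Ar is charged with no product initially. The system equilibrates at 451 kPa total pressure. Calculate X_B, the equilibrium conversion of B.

Take 1 mol B as basis and let X be its fractional conversion, so ξ = X.
Mole table: n_D = 1.84 − X; n_B = 1 − X; n_E = X; n_I = 1.06 (inert).
Summing: n_T = 3.9 − X.
With p_i = (n_i/n_T)P, Kp = p_E / (p_D p_B).
This yields a degree-2 equation in X; solving on (0,1), X = 0.247.

X = 0.247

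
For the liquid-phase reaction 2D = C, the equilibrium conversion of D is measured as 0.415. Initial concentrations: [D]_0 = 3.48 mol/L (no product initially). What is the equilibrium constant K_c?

K_c = 0.174 L/mol

Let X = conversion of D.
Concentrations: [D] = 3.48 − 3.48X; [C] = 1.74X.
At X = 0.415: [D] = 2.04, [C] = 0.722.
K_c = [C] / ([D]^2) = 0.174 L/mol.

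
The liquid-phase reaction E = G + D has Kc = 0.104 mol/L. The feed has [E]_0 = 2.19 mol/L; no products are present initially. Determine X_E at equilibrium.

X = 0.195

Let X = conversion of E; extent ξ = 2.19·X mol/L.
Concentrations: [E] = 2.19 − 2.19X; [G] = 2.19X; [D] = 2.19X.
Kc = [G] [D] / ([E]).
Equating to 0.104 mol/L: the physical root is X = 0.195.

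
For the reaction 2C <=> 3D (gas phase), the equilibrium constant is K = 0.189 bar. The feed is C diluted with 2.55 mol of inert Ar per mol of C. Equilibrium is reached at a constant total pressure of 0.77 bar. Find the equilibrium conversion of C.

X = 0.441

Let X = conversion of C (basis 1 mol C); extent of reaction ξ = 0.5X.
Moles: n_C = 1 − X; n_D = 1.5X; n_I = 2.55 (inert).
Summing: n_T = 3.55 + 0.5X.
Mole fractions y_i = n_i/n_T; K = p_D^3 / (p_C^2) with p_i = y_i·P.
This yields a degree-3 equation in X; solving on (0,1), X = 0.441.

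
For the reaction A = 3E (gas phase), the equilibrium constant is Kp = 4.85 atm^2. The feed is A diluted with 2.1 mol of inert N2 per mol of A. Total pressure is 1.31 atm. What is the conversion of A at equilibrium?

Let X = conversion of A (basis 1 mol A); extent of reaction ξ = X.
Moles: n_A = 1 − X; n_E = 3X; n_I = 2.1 (inert).
n_T = Σnᵢ = 3.1 + 2X.
With p_i = (n_i/n_T)P, Kp = p_E^3 / (p_A).
Setting this equal to 4.85 atm^2 and taking the physical root (0 < X < 1) gives X = 0.787.

X = 0.787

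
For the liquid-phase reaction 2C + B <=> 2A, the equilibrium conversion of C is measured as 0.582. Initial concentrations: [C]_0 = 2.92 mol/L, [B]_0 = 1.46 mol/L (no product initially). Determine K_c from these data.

K_c = 3.18 L/mol

Let X = conversion of C.
Concentrations: [C] = 2.92 − 2.92X; [B] = 1.46 − 1.46X; [A] = 2.92X.
At X = 0.582: [C] = 1.22, [B] = 0.61, [A] = 1.7.
K_c = [A]^2 / ([C]^2 [B]) = 3.18 L/mol.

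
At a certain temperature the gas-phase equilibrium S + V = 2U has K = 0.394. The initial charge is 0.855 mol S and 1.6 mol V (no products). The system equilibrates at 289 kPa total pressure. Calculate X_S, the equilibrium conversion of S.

X = 0.322

Basis: 0.855 mol S initially; let X = conversion of S. Extent ξ = 0.855X.
Species balance: n_S = 0.855 − 0.855X; n_V = 1.6 − 0.855X; n_U = 1.71X.
Since Δν = 0, n_T = 2.46 throughout.
With p_i = (n_i/n_T)P, K = p_U^2 / (p_S p_V).
Equating to 0.394 and solving on 0 < X < 1: X = 0.322.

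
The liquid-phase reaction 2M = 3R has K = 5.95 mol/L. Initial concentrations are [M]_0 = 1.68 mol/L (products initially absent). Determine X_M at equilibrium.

X = 0.575

Let X = conversion of M; extent ξ = 1.68X/2 mol/L.
Concentrations: [M] = 1.68 − 1.68X; [R] = 2.52X.
K = [R]^3 / ([M]^2).
Setting equal to 5.95 and solving for X on (0,1) gives X = 0.575.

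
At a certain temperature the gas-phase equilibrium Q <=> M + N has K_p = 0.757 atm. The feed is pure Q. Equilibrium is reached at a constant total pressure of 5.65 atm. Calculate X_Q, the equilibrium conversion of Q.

X = 0.344

Let X = conversion of Q (basis 1 mol Q); extent of reaction ξ = X.
Species balance: n_Q = 1 − X; n_M = X; n_N = X.
Total moles n_T = 1 + X.
y_i = n_i/n_T, p_i = y_i·P. K_p = p_M p_N / (p_Q).
Substituting and setting equal to 0.757 atm gives a polynomial in X; the root in (0,1) is X = 0.344.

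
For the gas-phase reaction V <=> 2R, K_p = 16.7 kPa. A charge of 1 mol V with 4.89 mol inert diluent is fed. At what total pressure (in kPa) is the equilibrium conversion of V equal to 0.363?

P = 126 kPa

Take 1 mol V as basis and let X be its fractional conversion, so ξ = X.
Species balance: n_V = 1 − X; n_R = 2X; n_I = 4.89 (inert).
Total moles n_T = 5.89 + X.
K_p = p_R^2 / (p_V) with p_i = (n_i/n_T)·P.
At X = 0.363: the mole-fraction product g(X) = Π y_i^ν_i = 0.1323. Since K_p = g(X)·P^{1}, P = (K_p/g)^(1/1) = (16.7/0.1323)^(1/1) = 126 kPa.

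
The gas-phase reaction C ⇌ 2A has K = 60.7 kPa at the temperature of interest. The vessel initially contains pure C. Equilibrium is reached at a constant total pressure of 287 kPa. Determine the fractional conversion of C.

X = 0.224

Let X = conversion of C (basis 1 mol C); extent of reaction ξ = X.
At extent ξ: n_C = 1 − X; n_A = 2X.
n_T = Σnᵢ = 1 + X.
Mole fractions y_i = n_i/n_T; K = p_A^2 / (p_C) with p_i = y_i·P.
Substituting and setting equal to 60.7 kPa gives a polynomial in X; the root in (0,1) is X = 0.224.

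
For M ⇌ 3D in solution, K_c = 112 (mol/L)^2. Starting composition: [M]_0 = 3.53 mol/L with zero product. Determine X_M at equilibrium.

X = 0.536

Let X = conversion of M; extent ξ = 3.53·X mol/L.
Concentrations: [M] = 3.53 − 3.53X; [D] = 10.6X.
K_c = [D]^3 / ([M]).
Equating to 112 (mol/L)^2: the physical root is X = 0.536.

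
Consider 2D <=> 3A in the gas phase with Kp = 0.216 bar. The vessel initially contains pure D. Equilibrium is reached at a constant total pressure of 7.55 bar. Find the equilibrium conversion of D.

Take 1 mol D as basis and let X be its fractional conversion, so ξ = 0.5X.
Mole table: n_D = 1 − X; n_A = 1.5X.
Total moles n_T = 1 + 0.5X.
With p_i = (n_i/n_T)P, Kp = p_A^3 / (p_D^2).
This yields a degree-3 equation in X; solving on (0,1), X = 0.183.

X = 0.183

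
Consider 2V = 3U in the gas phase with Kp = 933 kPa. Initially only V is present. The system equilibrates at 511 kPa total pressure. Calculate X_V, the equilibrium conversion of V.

X = 0.532

Basis: 1 mol V initially; let X = conversion of V. Extent ξ = 0.5X.
Species balance: n_V = 1 − X; n_U = 1.5X.
n_T = Σnᵢ = 1 + 0.5X.
Mole fractions y_i = n_i/n_T; Kp = p_U^3 / (p_V^2) with p_i = y_i·P.
This yields a degree-3 equation in X; solving on (0,1), X = 0.532.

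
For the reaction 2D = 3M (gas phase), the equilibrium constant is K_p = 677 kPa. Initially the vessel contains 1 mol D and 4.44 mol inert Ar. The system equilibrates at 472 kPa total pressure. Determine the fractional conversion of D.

X = 0.659

Take 1 mol D as basis and let X be its fractional conversion, so ξ = 0.5X.
Mole table: n_D = 1 − X; n_M = 1.5X; n_I = 4.44 (inert).
Summing: n_T = 5.44 + 0.5X.
Mole fractions y_i = n_i/n_T; K_p = p_M^3 / (p_D^2) with p_i = y_i·P.
This yields a degree-3 equation in X; solving on (0,1), X = 0.659.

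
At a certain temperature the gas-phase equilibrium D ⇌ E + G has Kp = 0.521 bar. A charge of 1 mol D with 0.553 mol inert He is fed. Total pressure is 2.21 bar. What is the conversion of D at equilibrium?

Basis: 1 mol D initially; let X = conversion of D. Extent ξ = X.
Mole table: n_D = 1 − X; n_E = X; n_G = X; n_I = 0.553 (inert).
Total moles n_T = 1.55 + X.
y_i = n_i/n_T, p_i = y_i·P. Kp = p_E p_G / (p_D).
Substituting and setting equal to 0.521 bar gives a polynomial in X; the root in (0,1) is X = 0.494.

X = 0.494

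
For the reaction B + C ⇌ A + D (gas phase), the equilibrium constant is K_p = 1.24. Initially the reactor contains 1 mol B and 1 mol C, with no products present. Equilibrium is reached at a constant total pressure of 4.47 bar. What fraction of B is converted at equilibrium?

X = 0.527

Let X = conversion of B (basis 1 mol B); extent of reaction ξ = X.
Species balance: n_B = 1 − X; n_C = 1 − X; n_A = X; n_D = X.
Since Δν = 0, n_T = 2 throughout.
Mole fractions y_i = n_i/n_T; K_p = p_A p_D / (p_B p_C) with p_i = y_i·P.
Equating to 1.24 and solving on 0 < X < 1: X = 0.527.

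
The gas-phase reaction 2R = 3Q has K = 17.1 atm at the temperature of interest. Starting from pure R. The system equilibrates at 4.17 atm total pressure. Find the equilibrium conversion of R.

X = 0.616

Let X = conversion of R (basis 1 mol R); extent of reaction ξ = 0.5X.
Moles: n_R = 1 − X; n_Q = 1.5X.
Summing: n_T = 1 + 0.5X.
y_i = n_i/n_T, p_i = y_i·P. K = p_Q^3 / (p_R^2).
Substituting and setting equal to 17.1 atm gives a polynomial in X; the root in (0,1) is X = 0.616.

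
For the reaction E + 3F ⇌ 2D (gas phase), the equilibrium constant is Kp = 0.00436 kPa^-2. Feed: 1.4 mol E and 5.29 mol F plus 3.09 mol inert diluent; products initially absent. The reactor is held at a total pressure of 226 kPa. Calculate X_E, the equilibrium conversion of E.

X = 0.832

Basis: 1.4 mol E initially; let X = conversion of E. Extent ξ = 1.4X.
At extent ξ: n_E = 1.4 − 1.4X; n_F = 5.29 − 4.2X; n_D = 2.8X; n_I = 3.09 (inert).
Summing: n_T = 9.78 − 2.8X.
y_i = n_i/n_T, p_i = y_i·P. Kp = p_D^2 / (p_E p_F^3).
This yields a degree-4 equation in X; solving on (0,1), X = 0.832.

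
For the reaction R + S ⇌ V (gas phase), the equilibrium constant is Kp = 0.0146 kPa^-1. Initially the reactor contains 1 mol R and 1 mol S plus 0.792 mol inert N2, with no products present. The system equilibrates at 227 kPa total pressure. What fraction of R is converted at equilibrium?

X = 0.441

Basis: 1 mol R initially; let X = conversion of R. Extent ξ = X.
Mole table: n_R = 1 − X; n_S = 1 − X; n_V = X; n_I = 0.792 (inert).
Total moles n_T = 2.79 − X.
Mole fractions y_i = n_i/n_T; Kp = p_V / (p_R p_S) with p_i = y_i·P.
Substituting and setting equal to 0.0146 kPa^-1 gives a polynomial in X; the root in (0,1) is X = 0.441.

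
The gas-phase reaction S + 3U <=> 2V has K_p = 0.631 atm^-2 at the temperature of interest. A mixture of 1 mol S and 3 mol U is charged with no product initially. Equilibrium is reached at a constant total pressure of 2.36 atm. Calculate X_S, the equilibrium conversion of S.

X = 0.460

Take 1 mol S as basis and let X be its fractional conversion, so ξ = X.
At extent ξ: n_S = 1 − X; n_U = 3 − 3X; n_V = 2X.
Total moles n_T = 4 − 2X.
Mole fractions y_i = n_i/n_T; K_p = p_V^2 / (p_S p_U^3) with p_i = y_i·P.
Setting this equal to 0.631 atm^-2 and taking the physical root (0 < X < 1) gives X = 0.460.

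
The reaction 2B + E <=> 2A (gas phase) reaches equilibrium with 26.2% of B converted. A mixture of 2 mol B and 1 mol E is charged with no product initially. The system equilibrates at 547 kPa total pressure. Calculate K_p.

K_p = 0.000855 kPa^-1

Let X = conversion of B (basis 2 mol B); extent of reaction ξ = X.
Species balance: n_B = 2 − 2X; n_E = 1 − X; n_A = 2X.
n_T = Σnᵢ = 3 − X.
At X = 0.262: n_B = 1.48, n_E = 0.738, n_A = 0.524, n_T = 2.74.
p_i = (n_i/n_T)·P. K_p = p_A^2 / (p_B^2 p_E) = 0.000855 kPa^-1.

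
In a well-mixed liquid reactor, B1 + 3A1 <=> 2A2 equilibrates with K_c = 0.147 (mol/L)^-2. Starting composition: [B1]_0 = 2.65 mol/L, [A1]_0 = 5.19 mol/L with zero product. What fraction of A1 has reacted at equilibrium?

Let X = conversion of A1; extent ξ = 5.19X/3 mol/L.
Concentrations: [B1] = 2.65 − 1.73X; [A1] = 5.19 − 5.19X; [A2] = 3.46X.
K_c = [A2]^2 / ([B1] [A1]^3).
This equals 0.147 at X = 0.538 (the root in 0 < X < 1).

X = 0.538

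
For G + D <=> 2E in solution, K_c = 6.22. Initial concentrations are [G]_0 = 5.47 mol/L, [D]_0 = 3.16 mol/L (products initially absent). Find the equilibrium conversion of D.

X = 0.697

Let X = conversion of D; extent ξ = 3.16·X mol/L.
Concentrations: [G] = 5.47 − 3.16X; [D] = 3.16 − 3.16X; [E] = 6.32X.
K_c = [E]^2 / ([G] [D]).
This equals 6.22 at X = 0.697 (the root in 0 < X < 1).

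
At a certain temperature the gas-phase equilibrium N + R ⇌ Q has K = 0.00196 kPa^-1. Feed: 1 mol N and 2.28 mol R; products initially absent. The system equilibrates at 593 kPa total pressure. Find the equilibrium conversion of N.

Basis: 1 mol N initially; let X = conversion of N. Extent ξ = X.
Mole table: n_N = 1 − X; n_R = 2.28 − X; n_Q = X.
Total moles n_T = 3.28 − X.
With p_i = (n_i/n_T)P, K = p_Q / (p_N p_R).
Substituting and setting equal to 0.00196 kPa^-1 gives a polynomial in X; the root in (0,1) is X = 0.430.

X = 0.430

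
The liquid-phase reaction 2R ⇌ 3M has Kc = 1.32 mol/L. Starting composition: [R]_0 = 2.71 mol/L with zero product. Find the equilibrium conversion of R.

X = 0.381

Let X = conversion of R; extent ξ = 2.71X/2 mol/L.
Concentrations: [R] = 2.71 − 2.71X; [M] = 4.06X.
Kc = [M]^3 / ([R]^2).
Setting equal to 1.32 and solving for X on (0,1) gives X = 0.381.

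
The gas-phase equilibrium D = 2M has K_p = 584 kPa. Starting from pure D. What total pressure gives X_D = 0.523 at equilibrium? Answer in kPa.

Let X = conversion of D (basis 1 mol D); extent of reaction ξ = X.
Moles: n_D = 1 − X; n_M = 2X.
n_T = Σnᵢ = 1 + X.
K_p = p_M^2 / (p_D) with p_i = (n_i/n_T)·P.
At X = 0.523: the mole-fraction product g(X) = Π y_i^ν_i = 1.506. Since K_p = g(X)·P^{1}, P = (K_p/g)^(1/1) = (584/1.506)^(1/1) = 388 kPa.

P = 388 kPa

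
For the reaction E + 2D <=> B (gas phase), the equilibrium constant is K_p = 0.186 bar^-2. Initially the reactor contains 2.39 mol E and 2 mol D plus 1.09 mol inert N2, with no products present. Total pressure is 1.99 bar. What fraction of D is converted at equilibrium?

Take 2 mol D as basis and let X be its fractional conversion, so ξ = X.
At extent ξ: n_E = 2.39 − X; n_D = 2 − 2X; n_B = X; n_I = 1.09 (inert).
Summing: n_T = 5.48 − 2X.
y_i = n_i/n_T, p_i = y_i·P. K_p = p_B / (p_E p_D^2).
Equating to 0.186 bar^-2 and solving on 0 < X < 1: X = 0.170.

X = 0.170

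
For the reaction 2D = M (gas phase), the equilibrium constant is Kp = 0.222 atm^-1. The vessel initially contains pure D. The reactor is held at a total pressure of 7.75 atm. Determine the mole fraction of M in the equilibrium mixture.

Basis: 1 mol D initially; let X = conversion of D. Extent ξ = 0.5X.
Mole table: n_D = 1 − X; n_M = 0.5X.
Total moles n_T = 1 − 0.5X.
Mole fractions y_i = n_i/n_T; Kp = p_M / (p_D^2) with p_i = y_i·P.
Equating to 0.222 atm^-1 and solving on 0 < X < 1: X = 0.644.
Then n_M = 0.322, n_T = 0.678, so y_M = 0.475.

y_M = 0.475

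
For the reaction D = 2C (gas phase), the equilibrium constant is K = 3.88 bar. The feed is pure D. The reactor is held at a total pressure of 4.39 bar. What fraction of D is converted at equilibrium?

Take 1 mol D as basis and let X be its fractional conversion, so ξ = X.
Species balance: n_D = 1 − X; n_C = 2X.
n_T = Σnᵢ = 1 + X.
y_i = n_i/n_T, p_i = y_i·P. K = p_C^2 / (p_D).
Setting this equal to 3.88 bar and taking the physical root (0 < X < 1) gives X = 0.425.

X = 0.425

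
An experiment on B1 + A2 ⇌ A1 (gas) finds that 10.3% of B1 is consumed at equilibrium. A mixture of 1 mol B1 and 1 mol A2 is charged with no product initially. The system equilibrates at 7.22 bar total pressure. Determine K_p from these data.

Take 1 mol B1 as basis and let X be its fractional conversion, so ξ = X.
Mole table: n_B1 = 1 − X; n_A2 = 1 − X; n_A1 = X.
Summing: n_T = 2 − X.
At X = 0.103: n_B1 = 0.897, n_A2 = 0.897, n_A1 = 0.103, n_T = 1.9.
p_i = (n_i/n_T)·P. K_p = p_A1 / (p_B1 p_A2) = 0.0336 bar^-1.

K_p = 0.0336 bar^-1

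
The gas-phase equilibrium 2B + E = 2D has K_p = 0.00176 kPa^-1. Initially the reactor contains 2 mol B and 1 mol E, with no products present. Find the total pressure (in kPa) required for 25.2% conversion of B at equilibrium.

P = 237 kPa

Take 2 mol B as basis and let X be its fractional conversion, so ξ = X.
Moles: n_B = 2 − 2X; n_E = 1 − X; n_D = 2X.
Summing: n_T = 3 − X.
K_p = p_D^2 / (p_B^2 p_E) with p_i = (n_i/n_T)·P.
At X = 0.252: the mole-fraction product g(X) = Π y_i^ν_i = 0.417. Since K_p = g(X)·P^{-1}, P = (g/K_p)^(1/1) = (0.417/0.00176)^(1/1) = 237 kPa.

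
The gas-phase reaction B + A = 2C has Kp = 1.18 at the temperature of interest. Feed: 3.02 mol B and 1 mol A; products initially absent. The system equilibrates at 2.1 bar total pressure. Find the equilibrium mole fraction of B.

Basis: 1 mol A initially; let X = conversion of A. Extent ξ = X.
Species balance: n_B = 3.02 − X; n_A = 1 − X; n_C = 2X.
Total moles n_T = 4.02 (Δν = 0, constant).
y_i = n_i/n_T, p_i = y_i·P. Kp = p_C^2 / (p_B p_A).
Equating to 1.18 and solving on 0 < X < 1: X = 0.563.
Then n_B = 2.46, n_T = 4.02, so y_B = 0.611.

y_B = 0.611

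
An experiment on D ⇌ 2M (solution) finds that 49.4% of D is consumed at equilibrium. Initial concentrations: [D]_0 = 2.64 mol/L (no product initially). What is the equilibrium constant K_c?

Let X = conversion of D.
Concentrations: [D] = 2.64 − 2.64X; [M] = 5.28X.
At X = 0.494: [D] = 1.34, [M] = 2.61.
K_c = [M]^2 / ([D]) = 5.09 mol/L.

K_c = 5.09 mol/L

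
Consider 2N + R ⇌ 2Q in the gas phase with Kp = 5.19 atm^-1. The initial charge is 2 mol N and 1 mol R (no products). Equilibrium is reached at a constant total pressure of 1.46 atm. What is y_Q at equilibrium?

y_Q = 0.442

Take 2 mol N as basis and let X be its fractional conversion, so ξ = X.
Mole table: n_N = 2 − 2X; n_R = 1 − X; n_Q = 2X.
Summing: n_T = 3 − X.
With p_i = (n_i/n_T)P, Kp = p_Q^2 / (p_N^2 p_R).
This yields a degree-3 equation in X; solving on (0,1), X = 0.543.
Then n_Q = 1.09, n_T = 2.46, so y_Q = 0.442.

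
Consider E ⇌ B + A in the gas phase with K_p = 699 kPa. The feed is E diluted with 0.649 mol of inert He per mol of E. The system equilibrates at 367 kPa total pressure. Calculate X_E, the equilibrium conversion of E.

Take 1 mol E as basis and let X be its fractional conversion, so ξ = X.
Moles: n_E = 1 − X; n_B = X; n_A = X; n_I = 0.649 (inert).
Total moles n_T = 1.65 + X.
With p_i = (n_i/n_T)P, K_p = p_B p_A / (p_E).
Setting this equal to 699 kPa and taking the physical root (0 < X < 1) gives X = 0.849.

X = 0.849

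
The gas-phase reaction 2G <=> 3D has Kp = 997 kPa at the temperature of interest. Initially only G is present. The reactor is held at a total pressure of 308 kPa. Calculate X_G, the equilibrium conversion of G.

X = 0.592

Let X = conversion of G (basis 1 mol G); extent of reaction ξ = 0.5X.
At extent ξ: n_G = 1 − X; n_D = 1.5X.
Summing: n_T = 1 + 0.5X.
With p_i = (n_i/n_T)P, Kp = p_D^3 / (p_G^2).
This yields a degree-3 equation in X; solving on (0,1), X = 0.592.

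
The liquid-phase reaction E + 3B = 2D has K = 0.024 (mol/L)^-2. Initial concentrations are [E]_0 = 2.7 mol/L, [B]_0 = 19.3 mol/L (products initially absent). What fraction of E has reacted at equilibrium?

X = 0.838

Let X = conversion of E; extent ξ = 2.7·X mol/L.
Concentrations: [E] = 2.7 − 2.7X; [B] = 19.3 − 8.1X; [D] = 5.4X.
K = [D]^2 / ([E] [B]^3).
This equals 0.024 at X = 0.838 (the root in 0 < X < 1).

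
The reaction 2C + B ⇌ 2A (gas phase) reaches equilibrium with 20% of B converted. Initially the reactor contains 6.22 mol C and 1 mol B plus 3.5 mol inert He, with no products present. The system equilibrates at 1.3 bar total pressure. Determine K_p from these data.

Let X = conversion of B (basis 1 mol B); extent of reaction ξ = X.
At extent ξ: n_C = 6.22 − 2X; n_B = 1 − X; n_A = 2X; n_I = 3.5 (inert).
n_T = Σnᵢ = 10.7 − X.
At X = 0.2: n_C = 5.82, n_B = 0.8, n_A = 0.4, n_T = 10.5.
p_i = (n_i/n_T)·P. K_p = p_A^2 / (p_C^2 p_B) = 0.0478 bar^-1.

K_p = 0.0478 bar^-1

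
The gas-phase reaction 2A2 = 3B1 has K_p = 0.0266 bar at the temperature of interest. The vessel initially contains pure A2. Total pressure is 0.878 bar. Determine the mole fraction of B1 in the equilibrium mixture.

y_B1 = 0.256

Basis: 1 mol A2 initially; let X = conversion of A2. Extent ξ = 0.5X.
Species balance: n_A2 = 1 − X; n_B1 = 1.5X.
Total moles n_T = 1 + 0.5X.
y_i = n_i/n_T, p_i = y_i·P. K_p = p_B1^3 / (p_A2^2).
This yields a degree-3 equation in X; solving on (0,1), X = 0.187.
Then n_B1 = 0.28, n_T = 1.09, so y_B1 = 0.256.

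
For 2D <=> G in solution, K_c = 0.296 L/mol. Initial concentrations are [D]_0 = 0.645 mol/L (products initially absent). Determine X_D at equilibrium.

Let X = conversion of D; extent ξ = 0.645X/2 mol/L.
Concentrations: [D] = 0.645 − 0.645X; [G] = 0.323X.
K_c = [G] / ([D]^2).
This equals 0.296 at X = 0.228 (the root in 0 < X < 1).

X = 0.228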